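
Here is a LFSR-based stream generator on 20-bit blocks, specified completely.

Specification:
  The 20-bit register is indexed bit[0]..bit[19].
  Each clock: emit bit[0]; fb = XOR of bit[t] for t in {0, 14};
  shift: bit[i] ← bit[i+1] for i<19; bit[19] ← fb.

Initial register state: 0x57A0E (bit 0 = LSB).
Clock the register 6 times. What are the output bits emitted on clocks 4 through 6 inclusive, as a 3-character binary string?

reg_0 = 0x57A0E
clock 1: out=0, reg = 0xABD07
clock 2: out=1, reg = 0xD5E83
clock 3: out=1, reg = 0x6AF41
clock 4: out=1, reg = 0xB57A0
clock 5: out=0, reg = 0xDABD0
clock 6: out=0, reg = 0x6D5E8

100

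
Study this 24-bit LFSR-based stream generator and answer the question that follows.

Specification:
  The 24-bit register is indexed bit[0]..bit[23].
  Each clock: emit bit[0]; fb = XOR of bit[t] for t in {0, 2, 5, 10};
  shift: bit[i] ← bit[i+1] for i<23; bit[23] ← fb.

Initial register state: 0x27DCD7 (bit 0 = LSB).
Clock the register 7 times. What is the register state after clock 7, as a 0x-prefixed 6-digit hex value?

0xE64FB9

reg_0 = 0x27DCD7
clock 1: out=1, reg = 0x93EE6B
clock 2: out=1, reg = 0xC9F735
clock 3: out=1, reg = 0x64FB9A
clock 4: out=0, reg = 0x327DCD
clock 5: out=1, reg = 0x993EE6
clock 6: out=0, reg = 0xCC9F73
clock 7: out=1, reg = 0xE64FB9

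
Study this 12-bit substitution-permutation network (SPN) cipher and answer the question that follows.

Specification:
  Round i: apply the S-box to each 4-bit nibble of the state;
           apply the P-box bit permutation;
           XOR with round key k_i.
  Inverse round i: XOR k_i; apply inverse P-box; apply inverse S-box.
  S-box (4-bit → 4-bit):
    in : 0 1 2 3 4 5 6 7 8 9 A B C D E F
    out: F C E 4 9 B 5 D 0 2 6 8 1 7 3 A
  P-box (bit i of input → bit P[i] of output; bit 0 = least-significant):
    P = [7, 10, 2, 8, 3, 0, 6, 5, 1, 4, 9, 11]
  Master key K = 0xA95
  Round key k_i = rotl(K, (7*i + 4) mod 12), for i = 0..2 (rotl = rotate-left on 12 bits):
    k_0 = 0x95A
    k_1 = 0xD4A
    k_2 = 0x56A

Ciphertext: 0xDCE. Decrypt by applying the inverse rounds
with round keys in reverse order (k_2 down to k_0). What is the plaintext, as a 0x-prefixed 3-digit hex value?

s_0 = ciphertext = 0xDCE
s_1 = InvRound(s_0, k_2) = 0xBB6
s_2 = InvRound(s_1, k_1) = 0xA7D
s_3 = InvRound(s_2, k_0) = 0x6F1

0x6F1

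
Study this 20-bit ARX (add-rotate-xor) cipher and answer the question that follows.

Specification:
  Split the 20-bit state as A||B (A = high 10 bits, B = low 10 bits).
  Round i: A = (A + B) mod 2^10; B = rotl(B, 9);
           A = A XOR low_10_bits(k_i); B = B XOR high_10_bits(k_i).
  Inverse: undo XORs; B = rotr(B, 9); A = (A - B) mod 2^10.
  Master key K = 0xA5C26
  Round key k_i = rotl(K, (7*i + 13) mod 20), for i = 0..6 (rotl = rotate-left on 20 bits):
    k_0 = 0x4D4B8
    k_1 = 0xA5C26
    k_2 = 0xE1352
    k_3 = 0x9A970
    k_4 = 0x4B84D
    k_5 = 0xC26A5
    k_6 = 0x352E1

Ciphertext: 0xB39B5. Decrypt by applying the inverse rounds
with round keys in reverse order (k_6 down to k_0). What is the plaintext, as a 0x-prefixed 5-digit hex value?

0x5C1AF

s_0 = ciphertext = 0xB39B5
s_1 = InvRound(s_0, k_6) = 0x5B6C2
s_2 = InvRound(s_1, k_5) = 0x0CB96
s_3 = InvRound(s_2, k_4) = 0xC3971
s_4 = InvRound(s_3, k_3) = 0x11E37
s_5 = InvRound(s_4, k_2) = 0xEBF66
s_6 = InvRound(s_5, k_1) = 0xE9FE2
s_7 = InvRound(s_6, k_0) = 0x5C1AF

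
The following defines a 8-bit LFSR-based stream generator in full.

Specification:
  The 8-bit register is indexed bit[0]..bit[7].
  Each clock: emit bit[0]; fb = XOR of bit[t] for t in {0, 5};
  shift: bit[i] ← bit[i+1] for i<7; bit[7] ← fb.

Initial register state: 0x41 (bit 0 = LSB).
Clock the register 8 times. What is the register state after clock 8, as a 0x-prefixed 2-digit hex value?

0x9B

reg_0 = 0x41
clock 1: out=1, reg = 0xA0
clock 2: out=0, reg = 0xD0
clock 3: out=0, reg = 0x68
clock 4: out=0, reg = 0xB4
clock 5: out=0, reg = 0xDA
clock 6: out=0, reg = 0x6D
clock 7: out=1, reg = 0x36
clock 8: out=0, reg = 0x9B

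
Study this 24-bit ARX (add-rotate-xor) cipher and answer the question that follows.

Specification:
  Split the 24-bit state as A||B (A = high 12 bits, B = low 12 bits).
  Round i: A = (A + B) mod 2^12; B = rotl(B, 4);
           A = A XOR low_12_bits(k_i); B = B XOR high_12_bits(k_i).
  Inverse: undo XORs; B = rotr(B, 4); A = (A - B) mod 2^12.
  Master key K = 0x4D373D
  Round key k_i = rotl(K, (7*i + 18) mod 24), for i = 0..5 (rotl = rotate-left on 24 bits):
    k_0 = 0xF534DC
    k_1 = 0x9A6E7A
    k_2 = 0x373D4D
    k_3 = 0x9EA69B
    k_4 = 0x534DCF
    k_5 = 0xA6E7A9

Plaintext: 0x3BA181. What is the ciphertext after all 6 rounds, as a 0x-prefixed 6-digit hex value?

0x3D48DB

s_0 = plaintext = 0x3BA181
s_1 = Round(s_0, k_0) = 0x1E7742
s_2 = Round(s_1, k_1) = 0x753D81
s_3 = Round(s_2, k_2) = 0x999B6E
s_4 = Round(s_3, k_3) = 0x39CF01
s_5 = Round(s_4, k_4) = 0xF5252B
s_6 = Round(s_5, k_5) = 0x3D48DB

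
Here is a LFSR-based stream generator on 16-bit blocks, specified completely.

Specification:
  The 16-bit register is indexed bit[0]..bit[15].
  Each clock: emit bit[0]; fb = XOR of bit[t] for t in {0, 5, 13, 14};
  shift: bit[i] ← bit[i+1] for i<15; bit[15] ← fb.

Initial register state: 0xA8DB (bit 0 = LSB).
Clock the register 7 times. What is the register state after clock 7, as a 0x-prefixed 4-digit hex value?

0x0551

reg_0 = 0xA8DB
clock 1: out=1, reg = 0x546D
clock 2: out=1, reg = 0xAA36
clock 3: out=0, reg = 0x551B
clock 4: out=1, reg = 0x2A8D
clock 5: out=1, reg = 0x1546
clock 6: out=0, reg = 0x0AA3
clock 7: out=1, reg = 0x0551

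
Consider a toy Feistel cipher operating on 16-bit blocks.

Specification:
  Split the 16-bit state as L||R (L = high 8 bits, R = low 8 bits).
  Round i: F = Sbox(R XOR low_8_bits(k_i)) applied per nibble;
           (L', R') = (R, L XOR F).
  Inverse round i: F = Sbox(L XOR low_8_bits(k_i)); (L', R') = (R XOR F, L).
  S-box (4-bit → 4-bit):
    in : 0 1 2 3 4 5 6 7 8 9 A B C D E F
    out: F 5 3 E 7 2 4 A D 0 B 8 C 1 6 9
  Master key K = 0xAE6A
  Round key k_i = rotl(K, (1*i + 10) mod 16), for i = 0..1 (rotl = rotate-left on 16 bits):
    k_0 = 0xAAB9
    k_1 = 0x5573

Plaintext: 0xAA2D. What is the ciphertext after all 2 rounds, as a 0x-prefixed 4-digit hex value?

s_0 = plaintext = 0xAA2D
s_1 = Round(s_0, k_0) = 0x2DAD
s_2 = Round(s_1, k_1) = 0xAD3B

0xAD3B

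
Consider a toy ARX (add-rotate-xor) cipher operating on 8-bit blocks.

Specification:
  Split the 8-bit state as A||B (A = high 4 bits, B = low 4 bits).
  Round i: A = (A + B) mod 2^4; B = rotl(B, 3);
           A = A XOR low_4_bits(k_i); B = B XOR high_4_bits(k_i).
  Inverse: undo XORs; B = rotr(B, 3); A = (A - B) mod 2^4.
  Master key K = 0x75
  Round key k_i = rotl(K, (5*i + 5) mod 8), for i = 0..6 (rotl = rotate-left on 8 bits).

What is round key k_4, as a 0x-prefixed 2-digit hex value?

K = 0x75
k_0 = rotl(K, (5*0+5) mod 8) = rotl(K, 5) = 0xAE
k_1 = rotl(K, (5*1+5) mod 8) = rotl(K, 2) = 0xD5
k_2 = rotl(K, (5*2+5) mod 8) = rotl(K, 7) = 0xBA
k_3 = rotl(K, (5*3+5) mod 8) = rotl(K, 4) = 0x57
k_4 = rotl(K, (5*4+5) mod 8) = rotl(K, 1) = 0xEA

0xEA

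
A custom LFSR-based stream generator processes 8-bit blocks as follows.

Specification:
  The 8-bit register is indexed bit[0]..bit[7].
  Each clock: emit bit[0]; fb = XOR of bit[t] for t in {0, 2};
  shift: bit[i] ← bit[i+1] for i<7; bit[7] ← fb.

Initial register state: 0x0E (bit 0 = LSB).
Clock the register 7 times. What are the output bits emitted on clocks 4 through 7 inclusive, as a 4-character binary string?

1000

reg_0 = 0x0E
clock 1: out=0, reg = 0x87
clock 2: out=1, reg = 0x43
clock 3: out=1, reg = 0xA1
clock 4: out=1, reg = 0xD0
clock 5: out=0, reg = 0x68
clock 6: out=0, reg = 0x34
clock 7: out=0, reg = 0x9A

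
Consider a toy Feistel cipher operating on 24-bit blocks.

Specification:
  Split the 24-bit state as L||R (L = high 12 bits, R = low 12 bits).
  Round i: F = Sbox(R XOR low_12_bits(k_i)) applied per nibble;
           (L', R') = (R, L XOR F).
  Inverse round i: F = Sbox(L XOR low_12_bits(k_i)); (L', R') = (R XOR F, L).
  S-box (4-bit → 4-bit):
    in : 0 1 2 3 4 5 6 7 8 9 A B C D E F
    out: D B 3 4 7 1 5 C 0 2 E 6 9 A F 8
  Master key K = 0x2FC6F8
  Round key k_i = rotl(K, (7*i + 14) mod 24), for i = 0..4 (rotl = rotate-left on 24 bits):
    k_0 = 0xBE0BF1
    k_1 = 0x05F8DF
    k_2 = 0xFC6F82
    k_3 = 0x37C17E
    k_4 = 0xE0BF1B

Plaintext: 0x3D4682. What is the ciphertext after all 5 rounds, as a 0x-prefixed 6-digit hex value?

0xB65DFF

s_0 = plaintext = 0x3D4682
s_1 = Round(s_0, k_0) = 0x682910
s_2 = Round(s_1, k_1) = 0x910D1A
s_3 = Round(s_2, k_2) = 0xD1AA30
s_4 = Round(s_3, k_3) = 0xA30B65
s_5 = Round(s_4, k_4) = 0xB65DFF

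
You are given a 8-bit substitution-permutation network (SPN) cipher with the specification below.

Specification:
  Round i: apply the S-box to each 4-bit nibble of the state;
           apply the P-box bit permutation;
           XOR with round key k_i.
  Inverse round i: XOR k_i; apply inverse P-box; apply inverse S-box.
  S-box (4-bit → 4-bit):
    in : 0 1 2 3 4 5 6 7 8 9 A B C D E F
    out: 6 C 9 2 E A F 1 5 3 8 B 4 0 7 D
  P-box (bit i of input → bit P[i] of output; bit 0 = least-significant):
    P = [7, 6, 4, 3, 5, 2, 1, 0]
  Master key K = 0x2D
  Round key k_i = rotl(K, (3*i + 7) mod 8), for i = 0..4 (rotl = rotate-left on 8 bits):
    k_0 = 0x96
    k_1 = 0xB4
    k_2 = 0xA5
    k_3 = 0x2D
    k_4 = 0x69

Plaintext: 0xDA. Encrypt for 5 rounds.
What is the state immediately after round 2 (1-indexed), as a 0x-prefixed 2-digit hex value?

0x40

s_0 = plaintext = 0xDA
s_1 = Round(s_0, k_0) = 0x9E
s_2 = Round(s_1, k_1) = 0x40
s_3 = Round(s_2, k_2) = 0xF2
s_4 = Round(s_3, k_3) = 0x86
s_5 = Round(s_4, k_4) = 0x93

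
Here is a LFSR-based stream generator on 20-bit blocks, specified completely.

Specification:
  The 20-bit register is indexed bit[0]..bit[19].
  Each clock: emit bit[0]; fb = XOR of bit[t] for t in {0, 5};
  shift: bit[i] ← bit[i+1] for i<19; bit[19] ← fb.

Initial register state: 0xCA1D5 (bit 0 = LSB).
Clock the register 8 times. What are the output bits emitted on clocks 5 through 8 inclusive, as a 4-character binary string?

1011

reg_0 = 0xCA1D5
clock 1: out=1, reg = 0xE50EA
clock 2: out=0, reg = 0xF2875
clock 3: out=1, reg = 0x7943A
clock 4: out=0, reg = 0xBCA1D
clock 5: out=1, reg = 0xDE50E
clock 6: out=0, reg = 0x6F287
clock 7: out=1, reg = 0xB7943
clock 8: out=1, reg = 0xDBCA1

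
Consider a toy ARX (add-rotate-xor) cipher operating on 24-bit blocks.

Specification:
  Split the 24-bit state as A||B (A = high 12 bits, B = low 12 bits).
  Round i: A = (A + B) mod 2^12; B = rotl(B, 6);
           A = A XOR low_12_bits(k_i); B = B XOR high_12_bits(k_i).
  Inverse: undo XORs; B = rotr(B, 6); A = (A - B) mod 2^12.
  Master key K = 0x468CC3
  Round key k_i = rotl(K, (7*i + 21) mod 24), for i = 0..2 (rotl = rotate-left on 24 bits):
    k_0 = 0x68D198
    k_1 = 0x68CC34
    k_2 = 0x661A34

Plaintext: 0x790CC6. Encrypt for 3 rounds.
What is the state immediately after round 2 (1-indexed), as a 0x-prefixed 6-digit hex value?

s_0 = plaintext = 0x790CC6
s_1 = Round(s_0, k_0) = 0x5CE73E
s_2 = Round(s_1, k_1) = 0x138910
s_3 = Round(s_2, k_2) = 0x07C245

0x138910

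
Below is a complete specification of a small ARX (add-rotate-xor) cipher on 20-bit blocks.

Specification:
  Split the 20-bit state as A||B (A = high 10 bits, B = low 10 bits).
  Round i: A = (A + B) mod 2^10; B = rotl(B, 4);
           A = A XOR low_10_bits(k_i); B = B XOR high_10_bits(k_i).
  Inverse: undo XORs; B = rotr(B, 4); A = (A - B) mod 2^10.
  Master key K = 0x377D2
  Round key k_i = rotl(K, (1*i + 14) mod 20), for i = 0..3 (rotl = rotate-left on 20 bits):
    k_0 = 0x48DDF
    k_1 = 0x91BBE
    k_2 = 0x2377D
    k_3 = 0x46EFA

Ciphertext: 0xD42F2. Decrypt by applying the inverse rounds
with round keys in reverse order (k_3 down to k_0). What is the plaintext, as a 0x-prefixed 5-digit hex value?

s_0 = ciphertext = 0xD42F2
s_1 = InvRound(s_0, k_3) = 0xCB27E
s_2 = InvRound(s_1, k_2) = 0xD88EF
s_3 = InvRound(s_2, k_1) = 0x9CA6A
s_4 = InvRound(s_3, k_0) = 0x4E674

0x4E674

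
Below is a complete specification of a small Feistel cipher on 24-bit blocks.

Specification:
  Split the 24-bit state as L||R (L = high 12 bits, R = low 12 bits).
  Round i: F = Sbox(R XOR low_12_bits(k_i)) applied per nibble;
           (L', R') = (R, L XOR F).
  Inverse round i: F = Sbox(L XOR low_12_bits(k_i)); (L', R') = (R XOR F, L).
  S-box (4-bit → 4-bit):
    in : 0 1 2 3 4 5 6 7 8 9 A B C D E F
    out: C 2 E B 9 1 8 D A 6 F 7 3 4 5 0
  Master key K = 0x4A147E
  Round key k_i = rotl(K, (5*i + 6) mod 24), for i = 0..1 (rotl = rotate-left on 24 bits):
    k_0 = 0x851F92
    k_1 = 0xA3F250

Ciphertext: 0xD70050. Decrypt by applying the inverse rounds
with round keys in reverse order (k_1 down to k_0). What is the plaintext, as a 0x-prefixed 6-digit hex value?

s_0 = ciphertext = 0xD70050
s_1 = InvRound(s_0, k_1) = 0x0BCD70
s_2 = InvRound(s_1, k_0) = 0xD950BC

0xD950BC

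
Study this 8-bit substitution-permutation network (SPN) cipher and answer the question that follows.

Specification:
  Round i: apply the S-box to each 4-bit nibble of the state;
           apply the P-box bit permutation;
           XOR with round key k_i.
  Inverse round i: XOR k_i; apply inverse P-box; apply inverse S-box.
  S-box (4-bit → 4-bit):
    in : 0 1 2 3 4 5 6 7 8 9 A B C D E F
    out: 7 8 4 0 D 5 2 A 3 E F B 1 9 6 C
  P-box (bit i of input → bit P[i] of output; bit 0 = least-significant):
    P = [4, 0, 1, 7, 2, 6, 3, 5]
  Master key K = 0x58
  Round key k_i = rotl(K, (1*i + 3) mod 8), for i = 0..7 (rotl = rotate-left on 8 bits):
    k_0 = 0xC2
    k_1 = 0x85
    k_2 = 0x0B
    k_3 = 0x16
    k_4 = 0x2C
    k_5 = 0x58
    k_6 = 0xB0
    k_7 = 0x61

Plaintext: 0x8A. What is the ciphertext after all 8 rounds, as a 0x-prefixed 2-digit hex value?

s_0 = plaintext = 0x8A
s_1 = Round(s_0, k_0) = 0x15
s_2 = Round(s_1, k_1) = 0xB7
s_3 = Round(s_2, k_2) = 0xEE
s_4 = Round(s_3, k_3) = 0x5D
s_5 = Round(s_4, k_4) = 0xB0
s_6 = Round(s_5, k_5) = 0x2F
s_7 = Round(s_6, k_6) = 0x3A
s_8 = Round(s_7, k_7) = 0xF2

0xF2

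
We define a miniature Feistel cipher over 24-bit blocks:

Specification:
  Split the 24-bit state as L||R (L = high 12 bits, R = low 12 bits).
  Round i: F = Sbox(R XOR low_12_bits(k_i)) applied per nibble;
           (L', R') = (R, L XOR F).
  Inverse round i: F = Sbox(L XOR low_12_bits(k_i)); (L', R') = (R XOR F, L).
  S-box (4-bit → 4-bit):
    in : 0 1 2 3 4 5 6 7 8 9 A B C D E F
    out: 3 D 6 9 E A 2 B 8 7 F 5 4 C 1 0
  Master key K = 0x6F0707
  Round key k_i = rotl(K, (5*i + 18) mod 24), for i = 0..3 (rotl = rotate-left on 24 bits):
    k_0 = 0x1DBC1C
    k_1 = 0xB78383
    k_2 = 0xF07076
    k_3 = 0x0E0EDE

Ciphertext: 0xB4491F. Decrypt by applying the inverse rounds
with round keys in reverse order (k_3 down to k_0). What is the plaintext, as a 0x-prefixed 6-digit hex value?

0x464EBA

s_0 = ciphertext = 0xB4491F
s_1 = InvRound(s_0, k_3) = 0x360B44
s_2 = InvRound(s_1, k_2) = 0x296360
s_3 = InvRound(s_2, k_1) = 0xEBA296
s_4 = InvRound(s_3, k_0) = 0x464EBA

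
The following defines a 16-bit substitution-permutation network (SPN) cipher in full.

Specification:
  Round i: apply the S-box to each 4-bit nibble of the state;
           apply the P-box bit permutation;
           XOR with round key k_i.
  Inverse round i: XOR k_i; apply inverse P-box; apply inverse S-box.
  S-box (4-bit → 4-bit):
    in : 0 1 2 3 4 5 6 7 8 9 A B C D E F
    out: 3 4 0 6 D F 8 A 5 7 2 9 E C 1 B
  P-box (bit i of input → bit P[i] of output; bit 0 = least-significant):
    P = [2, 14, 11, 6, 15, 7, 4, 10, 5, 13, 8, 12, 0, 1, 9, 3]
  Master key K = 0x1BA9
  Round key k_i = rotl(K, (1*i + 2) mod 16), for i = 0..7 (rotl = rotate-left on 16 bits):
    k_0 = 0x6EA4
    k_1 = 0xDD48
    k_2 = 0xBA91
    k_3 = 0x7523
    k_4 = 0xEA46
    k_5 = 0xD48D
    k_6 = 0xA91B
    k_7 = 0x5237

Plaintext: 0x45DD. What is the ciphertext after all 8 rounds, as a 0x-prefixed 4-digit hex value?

s_0 = plaintext = 0x45DD
s_1 = Round(s_0, k_0) = 0x51DD
s_2 = Round(s_1, k_1) = 0xD213
s_3 = Round(s_2, k_2) = 0xF089
s_4 = Round(s_3, k_3) = 0x9D1C
s_5 = Round(s_4, k_4) = 0xB115
s_6 = Round(s_5, k_5) = 0x9DD0
s_7 = Round(s_6, k_6) = 0xFE0C
s_8 = Round(s_7, k_7) = 0x9ADC

0x9ADC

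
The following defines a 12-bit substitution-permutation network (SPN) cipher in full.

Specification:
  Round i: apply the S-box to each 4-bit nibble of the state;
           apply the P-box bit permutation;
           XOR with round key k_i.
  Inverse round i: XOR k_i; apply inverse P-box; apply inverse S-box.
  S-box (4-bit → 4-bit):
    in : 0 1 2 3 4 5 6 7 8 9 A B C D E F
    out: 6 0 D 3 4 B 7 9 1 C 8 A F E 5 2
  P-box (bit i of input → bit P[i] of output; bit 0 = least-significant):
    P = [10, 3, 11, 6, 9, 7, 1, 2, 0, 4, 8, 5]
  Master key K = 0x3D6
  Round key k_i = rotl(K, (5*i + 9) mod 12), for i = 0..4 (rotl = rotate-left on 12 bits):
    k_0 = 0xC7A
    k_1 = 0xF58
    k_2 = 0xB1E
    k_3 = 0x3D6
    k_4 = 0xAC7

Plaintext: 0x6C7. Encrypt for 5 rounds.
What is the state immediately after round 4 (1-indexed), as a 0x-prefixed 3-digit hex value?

0x916

s_0 = plaintext = 0x6C7
s_1 = Round(s_0, k_0) = 0xBAD
s_2 = Round(s_1, k_1) = 0x724
s_3 = Round(s_2, k_2) = 0x139
s_4 = Round(s_3, k_3) = 0x916
s_5 = Round(s_4, k_4) = 0x7EF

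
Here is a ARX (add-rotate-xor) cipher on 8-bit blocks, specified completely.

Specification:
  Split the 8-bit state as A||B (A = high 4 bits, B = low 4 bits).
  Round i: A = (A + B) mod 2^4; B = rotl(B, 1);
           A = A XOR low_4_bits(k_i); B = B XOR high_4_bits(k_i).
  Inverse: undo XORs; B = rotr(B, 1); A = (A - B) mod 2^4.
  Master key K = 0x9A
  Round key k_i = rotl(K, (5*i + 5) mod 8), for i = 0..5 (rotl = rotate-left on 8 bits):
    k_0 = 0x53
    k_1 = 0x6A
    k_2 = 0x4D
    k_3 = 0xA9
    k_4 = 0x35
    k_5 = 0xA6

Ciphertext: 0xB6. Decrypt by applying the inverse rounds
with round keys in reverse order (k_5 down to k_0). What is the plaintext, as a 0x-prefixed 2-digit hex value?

s_0 = ciphertext = 0xB6
s_1 = InvRound(s_0, k_5) = 0x76
s_2 = InvRound(s_1, k_4) = 0x8A
s_3 = InvRound(s_2, k_3) = 0x10
s_4 = InvRound(s_3, k_2) = 0xA2
s_5 = InvRound(s_4, k_1) = 0xE2
s_6 = InvRound(s_5, k_0) = 0x2B

0x2B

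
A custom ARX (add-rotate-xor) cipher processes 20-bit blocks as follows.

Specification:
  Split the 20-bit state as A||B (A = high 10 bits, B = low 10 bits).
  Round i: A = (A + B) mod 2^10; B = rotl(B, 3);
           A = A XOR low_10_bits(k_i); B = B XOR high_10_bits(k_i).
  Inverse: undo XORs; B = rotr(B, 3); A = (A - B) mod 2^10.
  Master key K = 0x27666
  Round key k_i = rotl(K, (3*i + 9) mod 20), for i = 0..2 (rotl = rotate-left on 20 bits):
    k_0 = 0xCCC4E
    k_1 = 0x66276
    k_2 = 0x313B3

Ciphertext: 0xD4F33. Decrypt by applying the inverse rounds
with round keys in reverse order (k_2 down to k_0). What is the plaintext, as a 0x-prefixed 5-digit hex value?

0xDDF8F

s_0 = ciphertext = 0xD4F33
s_1 = InvRound(s_0, k_2) = 0x38BFE
s_2 = InvRound(s_1, k_1) = 0xD234C
s_3 = InvRound(s_2, k_0) = 0xDDF8F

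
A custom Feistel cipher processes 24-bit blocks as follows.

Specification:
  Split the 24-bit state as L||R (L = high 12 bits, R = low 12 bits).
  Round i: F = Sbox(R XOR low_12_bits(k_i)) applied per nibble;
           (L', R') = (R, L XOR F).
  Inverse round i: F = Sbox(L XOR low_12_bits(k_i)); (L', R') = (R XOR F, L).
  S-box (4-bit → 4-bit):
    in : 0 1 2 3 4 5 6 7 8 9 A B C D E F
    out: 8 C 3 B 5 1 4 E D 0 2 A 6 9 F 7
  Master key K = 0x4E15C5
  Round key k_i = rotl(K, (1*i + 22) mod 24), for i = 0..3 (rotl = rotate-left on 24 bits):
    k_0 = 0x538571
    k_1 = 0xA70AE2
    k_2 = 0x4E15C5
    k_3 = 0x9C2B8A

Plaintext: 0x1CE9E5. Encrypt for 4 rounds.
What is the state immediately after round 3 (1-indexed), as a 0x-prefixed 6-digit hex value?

0x0D5603

s_0 = plaintext = 0x1CE9E5
s_1 = Round(s_0, k_0) = 0x9E57CB
s_2 = Round(s_1, k_1) = 0x7CB0D5
s_3 = Round(s_2, k_2) = 0x0D5603
s_4 = Round(s_3, k_3) = 0x603905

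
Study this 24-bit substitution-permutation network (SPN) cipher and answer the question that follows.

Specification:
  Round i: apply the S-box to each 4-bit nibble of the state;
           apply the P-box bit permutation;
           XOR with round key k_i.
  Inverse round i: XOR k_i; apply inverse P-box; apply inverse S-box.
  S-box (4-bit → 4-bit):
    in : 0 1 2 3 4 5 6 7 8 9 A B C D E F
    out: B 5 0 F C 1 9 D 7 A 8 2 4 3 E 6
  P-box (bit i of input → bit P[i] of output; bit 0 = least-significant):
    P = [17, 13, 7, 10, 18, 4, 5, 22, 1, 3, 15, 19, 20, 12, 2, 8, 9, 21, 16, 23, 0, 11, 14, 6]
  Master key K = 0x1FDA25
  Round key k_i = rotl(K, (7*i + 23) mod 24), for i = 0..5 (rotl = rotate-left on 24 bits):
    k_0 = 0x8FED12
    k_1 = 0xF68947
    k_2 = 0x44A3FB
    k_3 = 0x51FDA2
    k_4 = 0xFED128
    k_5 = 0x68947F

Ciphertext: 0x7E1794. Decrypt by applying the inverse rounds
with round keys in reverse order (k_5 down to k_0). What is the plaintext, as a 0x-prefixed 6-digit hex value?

0xED50A5

s_0 = ciphertext = 0x7E1794
s_1 = InvRound(s_0, k_5) = 0x656811
s_2 = InvRound(s_1, k_4) = 0xD40EFD
s_3 = InvRound(s_2, k_3) = 0x77E8DB
s_4 = InvRound(s_3, k_2) = 0xF862C5
s_5 = InvRound(s_4, k_1) = 0xF5A758
s_6 = InvRound(s_5, k_0) = 0xED50A5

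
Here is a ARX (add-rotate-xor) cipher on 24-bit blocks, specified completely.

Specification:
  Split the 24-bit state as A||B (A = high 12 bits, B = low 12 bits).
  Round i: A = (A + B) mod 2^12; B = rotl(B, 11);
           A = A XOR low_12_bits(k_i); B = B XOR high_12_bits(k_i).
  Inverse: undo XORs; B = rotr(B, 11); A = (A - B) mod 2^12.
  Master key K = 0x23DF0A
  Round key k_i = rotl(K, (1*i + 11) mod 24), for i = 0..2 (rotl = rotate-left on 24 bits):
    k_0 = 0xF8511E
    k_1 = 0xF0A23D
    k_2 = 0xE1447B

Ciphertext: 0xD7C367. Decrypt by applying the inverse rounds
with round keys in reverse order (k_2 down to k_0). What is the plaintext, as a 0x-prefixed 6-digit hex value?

0x89F8BE

s_0 = ciphertext = 0xD7C367
s_1 = InvRound(s_0, k_2) = 0xE20AE7
s_2 = InvRound(s_1, k_1) = 0x043BDA
s_3 = InvRound(s_2, k_0) = 0x89F8BE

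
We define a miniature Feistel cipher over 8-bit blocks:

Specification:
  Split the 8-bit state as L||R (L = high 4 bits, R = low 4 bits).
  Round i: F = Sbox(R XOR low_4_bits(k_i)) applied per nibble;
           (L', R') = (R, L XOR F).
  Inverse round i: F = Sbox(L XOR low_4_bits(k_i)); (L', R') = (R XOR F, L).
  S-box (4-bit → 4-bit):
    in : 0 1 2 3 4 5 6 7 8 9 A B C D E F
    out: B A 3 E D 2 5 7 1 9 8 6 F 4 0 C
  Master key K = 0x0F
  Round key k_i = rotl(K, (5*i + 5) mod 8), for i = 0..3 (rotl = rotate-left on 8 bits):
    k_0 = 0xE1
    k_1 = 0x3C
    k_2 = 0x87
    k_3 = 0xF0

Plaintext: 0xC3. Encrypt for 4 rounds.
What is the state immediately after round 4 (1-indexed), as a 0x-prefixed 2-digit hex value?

0x7A

s_0 = plaintext = 0xC3
s_1 = Round(s_0, k_0) = 0x3F
s_2 = Round(s_1, k_1) = 0xFD
s_3 = Round(s_2, k_2) = 0xD7
s_4 = Round(s_3, k_3) = 0x7A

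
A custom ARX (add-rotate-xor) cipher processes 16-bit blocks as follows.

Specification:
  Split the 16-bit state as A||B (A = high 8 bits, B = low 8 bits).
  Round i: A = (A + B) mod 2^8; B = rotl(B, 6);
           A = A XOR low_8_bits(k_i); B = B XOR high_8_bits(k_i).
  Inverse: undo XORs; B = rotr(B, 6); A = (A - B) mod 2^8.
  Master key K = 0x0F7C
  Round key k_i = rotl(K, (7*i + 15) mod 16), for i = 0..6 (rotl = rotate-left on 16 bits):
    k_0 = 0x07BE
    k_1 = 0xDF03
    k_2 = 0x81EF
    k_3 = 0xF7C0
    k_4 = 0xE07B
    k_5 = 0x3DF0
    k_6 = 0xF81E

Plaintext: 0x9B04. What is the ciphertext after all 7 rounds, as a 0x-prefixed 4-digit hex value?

s_0 = plaintext = 0x9B04
s_1 = Round(s_0, k_0) = 0x2106
s_2 = Round(s_1, k_1) = 0x245E
s_3 = Round(s_2, k_2) = 0x6D16
s_4 = Round(s_3, k_3) = 0x4372
s_5 = Round(s_4, k_4) = 0xCE7C
s_6 = Round(s_5, k_5) = 0xBA22
s_7 = Round(s_6, k_6) = 0xC270

0xC270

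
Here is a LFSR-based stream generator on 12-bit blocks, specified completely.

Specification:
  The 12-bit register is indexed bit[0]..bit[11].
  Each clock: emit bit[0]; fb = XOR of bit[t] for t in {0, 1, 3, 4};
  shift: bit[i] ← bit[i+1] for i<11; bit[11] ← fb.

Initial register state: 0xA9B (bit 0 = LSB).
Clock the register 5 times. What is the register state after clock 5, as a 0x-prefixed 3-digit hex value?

0x654

reg_0 = 0xA9B
clock 1: out=1, reg = 0x54D
clock 2: out=1, reg = 0x2A6
clock 3: out=0, reg = 0x953
clock 4: out=1, reg = 0xCA9
clock 5: out=1, reg = 0x654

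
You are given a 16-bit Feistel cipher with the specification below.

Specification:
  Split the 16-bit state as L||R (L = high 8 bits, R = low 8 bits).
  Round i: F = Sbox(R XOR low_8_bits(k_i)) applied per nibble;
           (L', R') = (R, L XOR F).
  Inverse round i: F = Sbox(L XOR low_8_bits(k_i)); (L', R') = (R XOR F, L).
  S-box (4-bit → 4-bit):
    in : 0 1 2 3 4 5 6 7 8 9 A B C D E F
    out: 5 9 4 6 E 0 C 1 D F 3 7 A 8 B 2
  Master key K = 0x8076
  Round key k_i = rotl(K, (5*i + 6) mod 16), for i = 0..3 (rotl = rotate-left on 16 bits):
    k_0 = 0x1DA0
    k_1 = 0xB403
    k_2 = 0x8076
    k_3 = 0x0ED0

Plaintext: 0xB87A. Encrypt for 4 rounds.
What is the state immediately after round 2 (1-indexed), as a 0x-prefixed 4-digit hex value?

0x3B17

s_0 = plaintext = 0xB87A
s_1 = Round(s_0, k_0) = 0x7A3B
s_2 = Round(s_1, k_1) = 0x3B17
s_3 = Round(s_2, k_2) = 0x17F2
s_4 = Round(s_3, k_3) = 0xF253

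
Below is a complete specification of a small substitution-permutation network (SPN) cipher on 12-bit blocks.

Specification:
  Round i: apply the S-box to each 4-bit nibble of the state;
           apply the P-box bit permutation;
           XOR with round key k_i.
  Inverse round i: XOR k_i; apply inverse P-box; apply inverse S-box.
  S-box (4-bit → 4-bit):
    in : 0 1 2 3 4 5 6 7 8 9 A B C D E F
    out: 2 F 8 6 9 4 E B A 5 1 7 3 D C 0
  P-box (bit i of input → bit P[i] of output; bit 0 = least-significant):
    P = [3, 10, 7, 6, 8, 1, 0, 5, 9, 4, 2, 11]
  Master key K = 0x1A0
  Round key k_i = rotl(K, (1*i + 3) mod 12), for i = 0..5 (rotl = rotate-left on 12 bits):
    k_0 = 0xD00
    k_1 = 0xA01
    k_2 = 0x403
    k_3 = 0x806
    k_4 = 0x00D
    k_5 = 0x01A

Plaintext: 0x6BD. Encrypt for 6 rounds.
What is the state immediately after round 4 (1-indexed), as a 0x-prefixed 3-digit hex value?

0xE4D

s_0 = plaintext = 0x6BD
s_1 = Round(s_0, k_0) = 0x4DF
s_2 = Round(s_1, k_1) = 0x120
s_3 = Round(s_2, k_2) = 0xA37
s_4 = Round(s_3, k_3) = 0xE4D
s_5 = Round(s_4, k_4) = 0x9E1
s_6 = Round(s_5, k_5) = 0x6F7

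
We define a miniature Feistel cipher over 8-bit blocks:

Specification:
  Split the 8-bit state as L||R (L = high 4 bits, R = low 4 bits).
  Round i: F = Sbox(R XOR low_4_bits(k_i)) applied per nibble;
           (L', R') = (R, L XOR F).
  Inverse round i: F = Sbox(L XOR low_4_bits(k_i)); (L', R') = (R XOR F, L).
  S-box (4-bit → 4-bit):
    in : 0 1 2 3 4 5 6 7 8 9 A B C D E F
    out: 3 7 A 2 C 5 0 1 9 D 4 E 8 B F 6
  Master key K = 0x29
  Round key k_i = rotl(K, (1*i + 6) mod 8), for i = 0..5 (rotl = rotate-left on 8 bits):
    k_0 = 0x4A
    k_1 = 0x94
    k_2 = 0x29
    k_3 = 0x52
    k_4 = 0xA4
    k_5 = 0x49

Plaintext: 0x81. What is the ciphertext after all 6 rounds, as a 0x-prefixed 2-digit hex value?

0xF4

s_0 = plaintext = 0x81
s_1 = Round(s_0, k_0) = 0x16
s_2 = Round(s_1, k_1) = 0x6B
s_3 = Round(s_2, k_2) = 0xBC
s_4 = Round(s_3, k_3) = 0xC4
s_5 = Round(s_4, k_4) = 0x4F
s_6 = Round(s_5, k_5) = 0xF4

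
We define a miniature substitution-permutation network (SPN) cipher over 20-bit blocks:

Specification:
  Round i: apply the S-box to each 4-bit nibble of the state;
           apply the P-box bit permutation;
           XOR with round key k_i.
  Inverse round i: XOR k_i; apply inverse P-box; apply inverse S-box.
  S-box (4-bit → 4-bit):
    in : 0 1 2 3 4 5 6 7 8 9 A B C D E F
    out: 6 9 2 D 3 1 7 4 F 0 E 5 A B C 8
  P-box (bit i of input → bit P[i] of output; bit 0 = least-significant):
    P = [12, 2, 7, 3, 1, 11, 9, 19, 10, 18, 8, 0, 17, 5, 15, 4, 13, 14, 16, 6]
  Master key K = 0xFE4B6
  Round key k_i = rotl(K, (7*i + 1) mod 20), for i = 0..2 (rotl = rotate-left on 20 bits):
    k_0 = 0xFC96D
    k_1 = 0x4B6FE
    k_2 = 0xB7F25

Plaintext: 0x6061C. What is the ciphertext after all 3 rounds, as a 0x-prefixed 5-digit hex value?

0xAAE36

s_0 = plaintext = 0x6061C
s_1 = Round(s_0, k_0) = 0x22C43
s_2 = Round(s_1, k_1) = 0x0EE55
s_3 = Round(s_2, k_2) = 0xAAE36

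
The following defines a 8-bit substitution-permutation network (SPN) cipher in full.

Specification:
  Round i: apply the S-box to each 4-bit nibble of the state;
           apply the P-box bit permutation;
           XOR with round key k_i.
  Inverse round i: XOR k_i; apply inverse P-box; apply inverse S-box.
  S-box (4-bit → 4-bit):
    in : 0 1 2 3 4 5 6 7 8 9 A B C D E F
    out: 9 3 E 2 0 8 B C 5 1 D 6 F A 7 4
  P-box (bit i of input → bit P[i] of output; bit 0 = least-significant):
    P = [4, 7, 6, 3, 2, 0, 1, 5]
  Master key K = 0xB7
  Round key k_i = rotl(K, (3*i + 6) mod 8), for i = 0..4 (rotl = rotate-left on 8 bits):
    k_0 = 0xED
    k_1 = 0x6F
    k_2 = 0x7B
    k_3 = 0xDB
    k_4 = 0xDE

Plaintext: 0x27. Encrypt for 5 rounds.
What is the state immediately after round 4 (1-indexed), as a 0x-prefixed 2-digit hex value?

s_0 = plaintext = 0x27
s_1 = Round(s_0, k_0) = 0x86
s_2 = Round(s_1, k_1) = 0xF1
s_3 = Round(s_2, k_2) = 0xE9
s_4 = Round(s_3, k_3) = 0xCC
s_5 = Round(s_4, k_4) = 0x21

0xCC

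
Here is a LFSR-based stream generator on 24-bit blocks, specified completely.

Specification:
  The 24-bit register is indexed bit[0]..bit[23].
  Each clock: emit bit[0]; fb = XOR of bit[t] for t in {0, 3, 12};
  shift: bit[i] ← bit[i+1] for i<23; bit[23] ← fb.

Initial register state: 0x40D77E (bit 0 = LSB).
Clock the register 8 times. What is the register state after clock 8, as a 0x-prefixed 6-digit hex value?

reg_0 = 0x40D77E
clock 1: out=0, reg = 0x206BBF
clock 2: out=1, reg = 0x1035DF
clock 3: out=1, reg = 0x881AEF
clock 4: out=1, reg = 0xC40D77
clock 5: out=1, reg = 0xE206BB
clock 6: out=1, reg = 0x71035D
clock 7: out=1, reg = 0x3881AE
clock 8: out=0, reg = 0x9C40D7

0x9C40D7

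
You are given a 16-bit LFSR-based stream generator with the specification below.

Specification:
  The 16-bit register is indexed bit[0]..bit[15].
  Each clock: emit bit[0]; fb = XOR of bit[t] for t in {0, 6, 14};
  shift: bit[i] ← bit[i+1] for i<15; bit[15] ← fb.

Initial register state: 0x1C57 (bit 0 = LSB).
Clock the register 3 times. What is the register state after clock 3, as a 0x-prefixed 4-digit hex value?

reg_0 = 0x1C57
clock 1: out=1, reg = 0x0E2B
clock 2: out=1, reg = 0x8715
clock 3: out=1, reg = 0xC38A

0xC38A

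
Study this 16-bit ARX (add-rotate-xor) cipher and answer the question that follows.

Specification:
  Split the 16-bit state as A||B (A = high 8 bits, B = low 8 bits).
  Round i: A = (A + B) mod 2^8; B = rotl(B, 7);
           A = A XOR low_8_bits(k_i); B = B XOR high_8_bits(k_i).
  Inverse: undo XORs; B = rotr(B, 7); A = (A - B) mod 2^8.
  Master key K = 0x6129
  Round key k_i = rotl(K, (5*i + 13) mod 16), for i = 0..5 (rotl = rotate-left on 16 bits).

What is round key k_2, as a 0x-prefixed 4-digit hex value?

0x94B0

K = 0x6129
k_0 = rotl(K, (5*0+13) mod 16) = rotl(K, 13) = 0x2C25
k_1 = rotl(K, (5*1+13) mod 16) = rotl(K, 2) = 0x84A5
k_2 = rotl(K, (5*2+13) mod 16) = rotl(K, 7) = 0x94B0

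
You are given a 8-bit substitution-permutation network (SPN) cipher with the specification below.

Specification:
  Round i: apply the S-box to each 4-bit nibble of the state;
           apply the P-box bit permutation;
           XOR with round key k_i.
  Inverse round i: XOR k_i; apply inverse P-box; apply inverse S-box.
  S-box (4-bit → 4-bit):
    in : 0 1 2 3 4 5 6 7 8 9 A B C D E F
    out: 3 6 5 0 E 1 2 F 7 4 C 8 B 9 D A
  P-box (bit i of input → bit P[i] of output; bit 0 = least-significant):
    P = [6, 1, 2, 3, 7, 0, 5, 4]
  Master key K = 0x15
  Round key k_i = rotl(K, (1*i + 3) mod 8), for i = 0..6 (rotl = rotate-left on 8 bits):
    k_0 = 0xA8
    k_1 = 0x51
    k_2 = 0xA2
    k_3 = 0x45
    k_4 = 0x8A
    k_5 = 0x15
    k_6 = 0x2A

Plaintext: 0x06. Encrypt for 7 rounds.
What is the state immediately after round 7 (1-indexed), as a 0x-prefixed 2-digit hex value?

s_0 = plaintext = 0x06
s_1 = Round(s_0, k_0) = 0x2B
s_2 = Round(s_1, k_1) = 0xF9
s_3 = Round(s_2, k_2) = 0xB7
s_4 = Round(s_3, k_3) = 0x1B
s_5 = Round(s_4, k_4) = 0xA3
s_6 = Round(s_5, k_5) = 0x25
s_7 = Round(s_6, k_6) = 0xCA

0xCA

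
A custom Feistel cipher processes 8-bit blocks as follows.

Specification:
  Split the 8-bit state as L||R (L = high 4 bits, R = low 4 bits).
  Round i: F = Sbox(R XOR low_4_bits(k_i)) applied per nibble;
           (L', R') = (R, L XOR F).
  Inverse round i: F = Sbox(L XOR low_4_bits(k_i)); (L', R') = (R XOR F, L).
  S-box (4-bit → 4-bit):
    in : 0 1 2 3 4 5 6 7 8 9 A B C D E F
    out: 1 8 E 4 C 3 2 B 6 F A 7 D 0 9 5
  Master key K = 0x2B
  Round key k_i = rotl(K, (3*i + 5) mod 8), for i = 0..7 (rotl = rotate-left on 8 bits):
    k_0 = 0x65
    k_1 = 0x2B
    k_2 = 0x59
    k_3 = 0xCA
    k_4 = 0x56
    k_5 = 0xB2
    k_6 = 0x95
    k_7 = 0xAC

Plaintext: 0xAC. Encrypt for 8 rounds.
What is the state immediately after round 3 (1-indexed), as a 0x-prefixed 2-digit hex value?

0x58

s_0 = plaintext = 0xAC
s_1 = Round(s_0, k_0) = 0xC5
s_2 = Round(s_1, k_1) = 0x55
s_3 = Round(s_2, k_2) = 0x58
s_4 = Round(s_3, k_3) = 0x8B
s_5 = Round(s_4, k_4) = 0xB8
s_6 = Round(s_5, k_5) = 0x81
s_7 = Round(s_6, k_6) = 0x14
s_8 = Round(s_7, k_7) = 0x47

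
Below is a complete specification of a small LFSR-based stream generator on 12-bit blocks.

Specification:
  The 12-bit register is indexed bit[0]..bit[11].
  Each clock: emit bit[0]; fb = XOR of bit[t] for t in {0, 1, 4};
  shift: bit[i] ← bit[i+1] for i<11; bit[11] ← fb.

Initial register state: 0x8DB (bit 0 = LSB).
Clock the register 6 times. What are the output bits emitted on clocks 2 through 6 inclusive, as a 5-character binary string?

10110

reg_0 = 0x8DB
clock 1: out=1, reg = 0xC6D
clock 2: out=1, reg = 0xE36
clock 3: out=0, reg = 0x71B
clock 4: out=1, reg = 0xB8D
clock 5: out=1, reg = 0xDC6
clock 6: out=0, reg = 0xEE3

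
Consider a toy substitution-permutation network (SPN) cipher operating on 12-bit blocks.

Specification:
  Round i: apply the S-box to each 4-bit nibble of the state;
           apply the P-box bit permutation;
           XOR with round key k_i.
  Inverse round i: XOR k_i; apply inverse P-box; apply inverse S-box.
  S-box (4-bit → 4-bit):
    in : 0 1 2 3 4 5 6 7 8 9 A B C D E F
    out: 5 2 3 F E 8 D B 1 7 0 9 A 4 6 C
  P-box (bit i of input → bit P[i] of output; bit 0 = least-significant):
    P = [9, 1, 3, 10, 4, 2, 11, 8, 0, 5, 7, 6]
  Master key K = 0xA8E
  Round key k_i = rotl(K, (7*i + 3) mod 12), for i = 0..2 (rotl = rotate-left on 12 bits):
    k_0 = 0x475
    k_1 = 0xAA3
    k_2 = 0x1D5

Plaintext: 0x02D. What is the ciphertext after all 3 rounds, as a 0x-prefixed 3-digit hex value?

s_0 = plaintext = 0x02D
s_1 = Round(s_0, k_0) = 0x4E8
s_2 = Round(s_1, k_1) = 0x047
s_3 = Round(s_2, k_2) = 0xE52

0xE52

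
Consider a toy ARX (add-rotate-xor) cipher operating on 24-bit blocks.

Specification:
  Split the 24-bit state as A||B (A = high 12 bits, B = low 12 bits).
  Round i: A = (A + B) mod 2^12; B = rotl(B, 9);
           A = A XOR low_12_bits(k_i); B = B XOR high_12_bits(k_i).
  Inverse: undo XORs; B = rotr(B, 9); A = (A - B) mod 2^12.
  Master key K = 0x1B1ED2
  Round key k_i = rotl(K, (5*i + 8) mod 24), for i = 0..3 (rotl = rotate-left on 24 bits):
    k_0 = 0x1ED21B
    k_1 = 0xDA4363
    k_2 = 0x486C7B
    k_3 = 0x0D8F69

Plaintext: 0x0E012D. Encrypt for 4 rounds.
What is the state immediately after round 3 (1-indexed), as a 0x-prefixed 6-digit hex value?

0x9E1F1D

s_0 = plaintext = 0x0E012D
s_1 = Round(s_0, k_0) = 0x016BC8
s_2 = Round(s_1, k_1) = 0x8BDCDD
s_3 = Round(s_2, k_2) = 0x9E1F1D
s_4 = Round(s_3, k_3) = 0x797B3B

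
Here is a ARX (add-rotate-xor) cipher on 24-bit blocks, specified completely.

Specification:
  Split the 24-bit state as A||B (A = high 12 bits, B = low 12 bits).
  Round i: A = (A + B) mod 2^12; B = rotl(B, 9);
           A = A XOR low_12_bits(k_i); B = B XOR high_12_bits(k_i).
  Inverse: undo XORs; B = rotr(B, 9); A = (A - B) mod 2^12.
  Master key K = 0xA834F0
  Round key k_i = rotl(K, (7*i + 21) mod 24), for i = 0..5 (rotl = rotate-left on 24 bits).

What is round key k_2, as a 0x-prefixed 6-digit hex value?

K = 0xA834F0
k_0 = rotl(K, (7*0+21) mod 24) = rotl(K, 21) = 0x15069E
k_1 = rotl(K, (7*1+21) mod 24) = rotl(K, 4) = 0x834F0A
k_2 = rotl(K, (7*2+21) mod 24) = rotl(K, 11) = 0xA78541

0xA78541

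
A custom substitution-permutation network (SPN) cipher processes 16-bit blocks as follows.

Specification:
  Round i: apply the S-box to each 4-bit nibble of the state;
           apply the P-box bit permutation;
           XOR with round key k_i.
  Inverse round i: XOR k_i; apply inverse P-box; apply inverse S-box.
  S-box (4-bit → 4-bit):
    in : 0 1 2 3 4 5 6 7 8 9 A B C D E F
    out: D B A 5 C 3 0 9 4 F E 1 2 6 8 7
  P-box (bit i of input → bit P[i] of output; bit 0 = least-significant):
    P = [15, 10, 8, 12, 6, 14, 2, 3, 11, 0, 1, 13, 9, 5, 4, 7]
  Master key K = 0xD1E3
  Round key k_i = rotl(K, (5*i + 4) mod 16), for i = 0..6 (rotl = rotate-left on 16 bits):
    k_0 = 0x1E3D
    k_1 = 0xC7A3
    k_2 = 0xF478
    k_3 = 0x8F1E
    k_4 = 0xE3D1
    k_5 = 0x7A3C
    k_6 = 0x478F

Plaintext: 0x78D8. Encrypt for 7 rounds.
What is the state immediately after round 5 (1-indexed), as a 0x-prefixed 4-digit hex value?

0x4532

s_0 = plaintext = 0x78D8
s_1 = Round(s_0, k_0) = 0x5DBB
s_2 = Round(s_1, k_1) = 0x45C0
s_3 = Round(s_2, k_2) = 0x2DE9
s_4 = Round(s_3, k_3) = 0x1AB5
s_5 = Round(s_4, k_4) = 0x4532
s_6 = Round(s_5, k_5) = 0x66E9
s_7 = Round(s_6, k_6) = 0xD287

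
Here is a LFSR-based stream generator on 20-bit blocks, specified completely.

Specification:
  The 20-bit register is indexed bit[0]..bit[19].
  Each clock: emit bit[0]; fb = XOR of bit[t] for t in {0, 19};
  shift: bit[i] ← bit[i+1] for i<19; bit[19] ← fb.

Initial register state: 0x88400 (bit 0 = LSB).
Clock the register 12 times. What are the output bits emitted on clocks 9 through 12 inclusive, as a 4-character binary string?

reg_0 = 0x88400
clock 1: out=0, reg = 0xC4200
clock 2: out=0, reg = 0xE2100
clock 3: out=0, reg = 0xF1080
clock 4: out=0, reg = 0xF8840
clock 5: out=0, reg = 0xFC420
clock 6: out=0, reg = 0xFE210
clock 7: out=0, reg = 0xFF108
clock 8: out=0, reg = 0xFF884
clock 9: out=0, reg = 0xFFC42
clock 10: out=0, reg = 0xFFE21
clock 11: out=1, reg = 0x7FF10
clock 12: out=0, reg = 0x3FF88

0010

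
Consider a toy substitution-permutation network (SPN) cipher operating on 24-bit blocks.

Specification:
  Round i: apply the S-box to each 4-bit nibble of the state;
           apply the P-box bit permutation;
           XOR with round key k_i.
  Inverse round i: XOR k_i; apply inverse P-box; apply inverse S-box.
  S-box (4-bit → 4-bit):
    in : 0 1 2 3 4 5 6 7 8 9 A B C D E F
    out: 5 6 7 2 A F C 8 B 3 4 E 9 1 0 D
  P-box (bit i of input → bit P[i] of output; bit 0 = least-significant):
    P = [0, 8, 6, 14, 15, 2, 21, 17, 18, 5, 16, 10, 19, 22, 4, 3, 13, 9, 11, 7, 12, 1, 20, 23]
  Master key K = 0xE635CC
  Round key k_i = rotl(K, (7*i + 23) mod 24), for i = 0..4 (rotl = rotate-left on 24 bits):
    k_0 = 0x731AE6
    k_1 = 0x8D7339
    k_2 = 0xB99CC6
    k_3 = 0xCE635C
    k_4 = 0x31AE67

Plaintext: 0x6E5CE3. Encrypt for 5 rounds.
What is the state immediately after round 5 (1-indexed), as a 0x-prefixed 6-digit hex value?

0x5255DD

s_0 = plaintext = 0x6E5CE3
s_1 = Round(s_0, k_0) = 0xAF1FFE
s_2 = Round(s_1, k_1) = 0xFADFA9
s_3 = Round(s_2, k_2) = 0x0481C7
s_4 = Round(s_3, k_3) = 0x95B1F4
s_5 = Round(s_4, k_4) = 0x5255DD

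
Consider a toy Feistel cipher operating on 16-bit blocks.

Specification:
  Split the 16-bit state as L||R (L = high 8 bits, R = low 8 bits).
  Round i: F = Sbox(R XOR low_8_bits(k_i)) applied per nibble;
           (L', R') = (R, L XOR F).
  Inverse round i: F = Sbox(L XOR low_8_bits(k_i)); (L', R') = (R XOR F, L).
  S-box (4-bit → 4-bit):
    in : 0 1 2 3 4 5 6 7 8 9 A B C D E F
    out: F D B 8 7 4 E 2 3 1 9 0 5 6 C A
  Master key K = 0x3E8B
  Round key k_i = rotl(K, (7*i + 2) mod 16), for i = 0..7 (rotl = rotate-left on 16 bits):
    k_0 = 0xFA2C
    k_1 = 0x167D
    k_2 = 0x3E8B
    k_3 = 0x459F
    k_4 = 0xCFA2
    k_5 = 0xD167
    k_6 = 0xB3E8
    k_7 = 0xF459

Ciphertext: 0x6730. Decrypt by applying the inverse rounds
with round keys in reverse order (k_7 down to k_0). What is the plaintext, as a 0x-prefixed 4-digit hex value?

0x56F1

s_0 = ciphertext = 0x6730
s_1 = InvRound(s_0, k_7) = 0xBC67
s_2 = InvRound(s_1, k_6) = 0x20BC
s_3 = InvRound(s_2, k_5) = 0xCE20
s_4 = InvRound(s_3, k_4) = 0xC5CE
s_5 = InvRound(s_4, k_3) = 0x87C5
s_6 = InvRound(s_5, k_2) = 0x3087
s_7 = InvRound(s_6, k_1) = 0xF130
s_8 = InvRound(s_7, k_0) = 0x56F1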